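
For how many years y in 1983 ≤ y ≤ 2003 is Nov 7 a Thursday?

Day of week of November 7 in each year:
1983: Mon, 1984: Wed, 1985: Thu ✓, 1986: Fri, 1987: Sat, 1988: Mon, 1989: Tue, 1990: Wed, 1991: Thu ✓, 1992: Sat, 1993: Sun, 1994: Mon, 1995: Tue, 1996: Thu ✓, 1997: Fri, 1998: Sat, 1999: Sun, 2000: Tue, 2001: Wed, 2002: Thu ✓, 2003: Fri
Thursdays: 1985, 1991, 1996, 2002.

4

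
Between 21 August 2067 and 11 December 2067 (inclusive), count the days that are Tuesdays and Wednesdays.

32

21 August 2067 is a Sunday.
The range spans 113 days (inclusive of both endpoints).
113 = 7 × 16 + 1, so there are 16 full weeks plus 1 extra day.
Each full week contributes 2 days from the set (Tue, Wed): 16 × 2 = 32.
The 1 extra day is Sunday — none qualify.
Total: 32 + 0 = 32.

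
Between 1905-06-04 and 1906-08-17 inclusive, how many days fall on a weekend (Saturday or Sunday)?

125

1905-06-04 is a Sunday.
That's 440 days from start to end, counting both.
440 = 7 × 62 + 6, so there are 62 full weeks plus 6 extra days.
Each full week contributes 2 weekend days (Sat, Sun): 62 × 2 = 124.
The 6 extra days are Sun, Mon, Tue, Wed, Thu, Fri — 1 of them qualifies.
Total: 124 + 1 = 125.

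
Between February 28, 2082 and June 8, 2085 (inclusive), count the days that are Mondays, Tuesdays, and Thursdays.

513

February 28, 2082 is a Saturday.
The range spans 1197 days (inclusive of both endpoints).
1197 = 7 × 171, so the span is exactly 171 full weeks.
Each full week contributes 3 days from the set (Mon, Tue, Thu): 171 × 3 = 513.
Total: 513.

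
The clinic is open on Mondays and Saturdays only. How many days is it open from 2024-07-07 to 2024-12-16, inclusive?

47

2024-07-07 is a Sunday.
From 2024-07-07 to 2024-12-16 is 163 days inclusive.
163 = 7 × 23 + 2, so there are 23 full weeks plus 2 extra days.
Each full week contributes 2 days from the set (Mon, Sat): 23 × 2 = 46.
The 2 extra days are Sunday, Monday — 1 of them qualifies.
Total: 46 + 1 = 47.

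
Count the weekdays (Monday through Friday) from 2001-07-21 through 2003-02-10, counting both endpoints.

2001-07-21 is a Saturday.
From 2001-07-21 to 2003-02-10 is 570 days inclusive.
570 = 7 × 81 + 3, so there are 81 full weeks plus 3 extra days.
Each full week contributes 5 weekdays (Mon–Fri): 81 × 5 = 405.
The 3 extra days are Sat, Sun, Mon — 1 of them qualifies.
Total: 405 + 1 = 406.

406 weekdays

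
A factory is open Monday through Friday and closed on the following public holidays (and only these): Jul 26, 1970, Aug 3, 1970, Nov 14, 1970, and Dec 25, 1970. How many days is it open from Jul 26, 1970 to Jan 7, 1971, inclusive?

117 business days

Jul 26, 1970 is a Sunday.
From Jul 26, 1970 to Jan 7, 1971 is 166 days inclusive.
166 = 7 × 23 + 5, so there are 23 full weeks plus 5 extra days.
Each full week contributes 5 weekdays (Mon–Fri): 23 × 5 = 115.
The 5 extra days are Sunday, Monday, Tuesday, Wednesday, Thursday — 4 of them qualify.
Total: 115 + 4 = 119.
Holidays: Jul 26, 1970 (Sun); Aug 3, 1970 (Mon); Nov 14, 1970 (Sat); Dec 25, 1970 (Fri).
2 of the 4 holidays fall on weekdays; the rest are weekends and were already excluded.
Business days: 119 − 2 = 117.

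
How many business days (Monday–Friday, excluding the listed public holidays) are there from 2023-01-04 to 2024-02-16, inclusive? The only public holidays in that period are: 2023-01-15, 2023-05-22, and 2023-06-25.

292

2023-01-04 is a Wednesday.
The range spans 409 days (inclusive of both endpoints).
409 = 7 × 58 + 3, so there are 58 full weeks plus 3 extra days.
Each full week contributes 5 weekdays (Mon–Fri): 58 × 5 = 290.
The 3 extra days are Wed, Thu, Fri — 3 of them qualify.
Total: 290 + 3 = 293.
Holidays: 2023-01-15 (Sun); 2023-05-22 (Mon); 2023-06-25 (Sun).
1 of the 3 holidays fall on weekdays; the rest are weekends and were already excluded.
Business days: 293 − 1 = 292.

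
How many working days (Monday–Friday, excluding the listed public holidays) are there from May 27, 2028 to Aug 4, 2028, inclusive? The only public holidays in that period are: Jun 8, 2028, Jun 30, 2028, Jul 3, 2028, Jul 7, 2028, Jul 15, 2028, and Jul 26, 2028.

45 working days

May 27, 2028 is a Saturday.
The range spans 70 days (inclusive of both endpoints).
70 = 7 × 10, so the span is exactly 10 full weeks.
Each full week contributes 5 weekdays (Mon–Fri): 10 × 5 = 50.
Holidays: Jun 8, 2028 (Thu); Jun 30, 2028 (Fri); Jul 3, 2028 (Mon); Jul 7, 2028 (Fri); Jul 15, 2028 (Sat); Jul 26, 2028 (Wed).
5 of the 6 holidays fall on weekdays; the rest are weekends and were already excluded.
Business days: 50 − 5 = 45.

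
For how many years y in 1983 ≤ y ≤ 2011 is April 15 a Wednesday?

4

Day of week of April 15 in each year:
1983: Fri, 1984: Sun, 1985: Mon, 1986: Tue, 1987: Wed ✓, 1988: Fri, 1989: Sat, 1990: Sun, 1991: Mon, 1992: Wed ✓, 1993: Thu, 1994: Fri, 1995: Sat, 1996: Mon, 1997: Tue, 1998: Wed ✓, 1999: Thu, 2000: Sat, 2001: Sun, 2002: Mon, 2003: Tue, 2004: Thu, 2005: Fri, 2006: Sat, 2007: Sun, 2008: Tue, 2009: Wed ✓, 2010: Thu, 2011: Fri
Wednesdays: 1987, 1992, 1998, 2009.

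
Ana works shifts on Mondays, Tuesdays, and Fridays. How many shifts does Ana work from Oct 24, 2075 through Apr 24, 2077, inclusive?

Oct 24, 2075 is a Thursday.
The range spans 549 days (inclusive of both endpoints).
549 = 7 × 78 + 3, so there are 78 full weeks plus 3 extra days.
Each full week contributes 3 days from the set (Mon, Tue, Fri): 78 × 3 = 234.
The 3 extra days are Thu, Fri, Sat — 1 of them qualifies.
Total: 234 + 1 = 235.

235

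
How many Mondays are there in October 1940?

4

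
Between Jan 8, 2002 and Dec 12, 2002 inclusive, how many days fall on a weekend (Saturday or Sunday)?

Jan 8, 2002 is a Tuesday.
The range spans 339 days (inclusive of both endpoints).
339 = 7 × 48 + 3, so there are 48 full weeks plus 3 extra days.
Each full week contributes 2 weekend days (Sat, Sun): 48 × 2 = 96.
The 3 extra days are Tuesday, Wednesday, Thursday — none qualify.
Total: 96 + 0 = 96.

96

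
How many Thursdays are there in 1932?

1932-01-01 is a Friday.
That's 366 days from start to end, counting both.
366 = 7 × 52 + 2, so there are 52 full weeks plus 2 extra days.
Each full week contributes one Thursday: 52 so far.
The 2 extra days are Fri, Sat — none qualify.
Total: 52 + 0 = 52.

52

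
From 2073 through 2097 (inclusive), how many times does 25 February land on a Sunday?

4

Day of week of February 25 in each year:
2073: Sat, 2074: Sun ✓, 2075: Mon, 2076: Tue, 2077: Thu, 2078: Fri, 2079: Sat, 2080: Sun ✓, 2081: Tue, 2082: Wed, 2083: Thu, 2084: Fri, 2085: Sun ✓, 2086: Mon, 2087: Tue, 2088: Wed, 2089: Fri, 2090: Sat, 2091: Sun ✓, 2092: Mon, 2093: Wed, 2094: Thu, 2095: Fri, 2096: Sat, 2097: Mon
Sundays: 2074, 2080, 2085, 2091.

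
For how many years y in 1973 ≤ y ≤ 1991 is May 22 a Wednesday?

3

Day of week of May 22 in each year:
1973: Tue, 1974: Wed ✓, 1975: Thu, 1976: Sat, 1977: Sun, 1978: Mon, 1979: Tue, 1980: Thu, 1981: Fri, 1982: Sat, 1983: Sun, 1984: Tue, 1985: Wed ✓, 1986: Thu, 1987: Fri, 1988: Sun, 1989: Mon, 1990: Tue, 1991: Wed ✓
Wednesdays: 1974, 1985, 1991.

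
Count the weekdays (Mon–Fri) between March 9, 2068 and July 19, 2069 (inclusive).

356

March 9, 2068 is a Friday.
The range spans 498 days (inclusive of both endpoints).
498 = 7 × 71 + 1, so there are 71 full weeks plus 1 extra day.
Each full week contributes 5 weekdays (Mon–Fri): 71 × 5 = 355.
The 1 extra day is Friday — 1 of them qualifies.
Total: 355 + 1 = 356.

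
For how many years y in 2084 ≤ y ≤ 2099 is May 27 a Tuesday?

Day of week of May 27 in each year:
2084: Sat, 2085: Sun, 2086: Mon, 2087: Tue ✓, 2088: Thu, 2089: Fri, 2090: Sat, 2091: Sun, 2092: Tue ✓, 2093: Wed, 2094: Thu, 2095: Fri, 2096: Sun, 2097: Mon, 2098: Tue ✓, 2099: Wed
Tuesdays: 2087, 2092, 2098.

3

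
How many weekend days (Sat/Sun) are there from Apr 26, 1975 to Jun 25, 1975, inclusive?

Apr 26, 1975 is a Saturday.
That's 61 days from start to end, counting both.
61 = 7 × 8 + 5, so there are 8 full weeks plus 5 extra days.
Each full week contributes 2 weekend days (Sat, Sun): 8 × 2 = 16.
The 5 extra days are Saturday, Sunday, Monday, Tuesday, Wednesday — 2 of them qualify.
Total: 16 + 2 = 18.

18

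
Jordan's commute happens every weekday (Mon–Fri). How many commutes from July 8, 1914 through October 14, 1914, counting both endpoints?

July 8, 1914 is a Wednesday.
The range spans 99 days (inclusive of both endpoints).
99 = 7 × 14 + 1, so there are 14 full weeks plus 1 extra day.
Each full week contributes 5 weekdays (Mon–Fri): 14 × 5 = 70.
The 1 extra day is Wednesday — 1 of them qualifies.
Total: 70 + 1 = 71.

71 weekdays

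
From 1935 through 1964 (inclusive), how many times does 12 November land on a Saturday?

Day of week of November 12 in each year:
1935: Tue, 1936: Thu, 1937: Fri, 1938: Sat ✓, 1939: Sun, 1940: Tue, 1941: Wed, 1942: Thu, 1943: Fri, 1944: Sun, 1945: Mon, 1946: Tue, 1947: Wed, 1948: Fri, 1949: Sat ✓, 1950: Sun, 1951: Mon, 1952: Wed, 1953: Thu, 1954: Fri, 1955: Sat ✓, 1956: Mon, 1957: Tue, 1958: Wed, 1959: Thu, 1960: Sat ✓, 1961: Sun, 1962: Mon, 1963: Tue, 1964: Thu
Saturdays: 1938, 1949, 1955, 1960.

4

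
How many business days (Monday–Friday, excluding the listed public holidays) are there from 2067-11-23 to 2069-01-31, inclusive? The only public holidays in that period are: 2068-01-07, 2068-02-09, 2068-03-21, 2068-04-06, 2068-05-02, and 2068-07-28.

308

2067-11-23 is a Wednesday.
That's 436 days from start to end, counting both.
436 = 7 × 62 + 2, so there are 62 full weeks plus 2 extra days.
Each full week contributes 5 weekdays (Mon–Fri): 62 × 5 = 310.
The 2 extra days are Wed, Thu — 2 of them qualify.
Total: 310 + 2 = 312.
Holidays: 2068-01-07 (Sat); 2068-02-09 (Thu); 2068-03-21 (Wed); 2068-04-06 (Fri); 2068-05-02 (Wed); 2068-07-28 (Sat).
4 of the 6 holidays fall on weekdays; the rest are weekends and were already excluded.
Business days: 312 − 4 = 308.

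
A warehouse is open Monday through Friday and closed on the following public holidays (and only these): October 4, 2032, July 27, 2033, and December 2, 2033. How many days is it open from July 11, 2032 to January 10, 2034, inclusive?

389

July 11, 2032 is a Sunday.
That's 549 days from start to end, counting both.
549 = 7 × 78 + 3, so there are 78 full weeks plus 3 extra days.
Each full week contributes 5 weekdays (Mon–Fri): 78 × 5 = 390.
The 3 extra days are Sunday, Monday, Tuesday — 2 of them qualify.
Total: 390 + 2 = 392.
Holidays: October 4, 2032 (Mon); July 27, 2033 (Wed); December 2, 2033 (Fri).
All 3 holidays fall on weekdays, so subtract 3.
Business days: 392 − 3 = 389.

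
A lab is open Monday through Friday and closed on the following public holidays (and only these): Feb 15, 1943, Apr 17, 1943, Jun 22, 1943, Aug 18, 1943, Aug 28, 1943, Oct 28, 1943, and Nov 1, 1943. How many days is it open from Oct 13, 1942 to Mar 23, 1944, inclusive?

373 business days

Oct 13, 1942 is a Tuesday.
From Oct 13, 1942 to Mar 23, 1944 is 528 days inclusive.
528 = 7 × 75 + 3, so there are 75 full weeks plus 3 extra days.
Each full week contributes 5 weekdays (Mon–Fri): 75 × 5 = 375.
The 3 extra days are Tue, Wed, Thu — 3 of them qualify.
Total: 375 + 3 = 378.
Holidays: Feb 15, 1943 (Mon); Apr 17, 1943 (Sat); Jun 22, 1943 (Tue); Aug 18, 1943 (Wed); Aug 28, 1943 (Sat); Oct 28, 1943 (Thu); Nov 1, 1943 (Mon).
5 of the 7 holidays fall on weekdays; the rest are weekends and were already excluded.
Business days: 378 − 5 = 373.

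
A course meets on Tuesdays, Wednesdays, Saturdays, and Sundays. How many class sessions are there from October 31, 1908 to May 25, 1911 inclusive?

536

October 31, 1908 is a Saturday.
The range spans 937 days (inclusive of both endpoints).
937 = 7 × 133 + 6, so there are 133 full weeks plus 6 extra days.
Each full week contributes 4 days from the set (Tue, Wed, Sat, Sun): 133 × 4 = 532.
The 6 extra days are Sat, Sun, Mon, Tue, Wed, Thu — 4 of them qualify.
Total: 532 + 4 = 536.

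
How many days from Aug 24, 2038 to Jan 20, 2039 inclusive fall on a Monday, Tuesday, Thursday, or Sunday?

86

Aug 24, 2038 is a Tuesday.
That's 150 days from start to end, counting both.
150 = 7 × 21 + 3, so there are 21 full weeks plus 3 extra days.
Each full week contributes 4 days from the set (Mon, Tue, Thu, Sun): 21 × 4 = 84.
The 3 extra days are Tuesday, Wednesday, Thursday — 2 of them qualify.
Total: 84 + 2 = 86.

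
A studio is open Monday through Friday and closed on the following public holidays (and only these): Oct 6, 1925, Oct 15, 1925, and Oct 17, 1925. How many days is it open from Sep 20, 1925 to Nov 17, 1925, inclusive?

40

Sep 20, 1925 is a Sunday.
That's 59 days from start to end, counting both.
59 = 7 × 8 + 3, so there are 8 full weeks plus 3 extra days.
Each full week contributes 5 weekdays (Mon–Fri): 8 × 5 = 40.
The 3 extra days are Sunday, Monday, Tuesday — 2 of them qualify.
Total: 40 + 2 = 42.
Holidays: Oct 6, 1925 (Tue); Oct 15, 1925 (Thu); Oct 17, 1925 (Sat).
2 of the 3 holidays fall on weekdays; the rest are weekends and were already excluded.
Business days: 42 − 2 = 40.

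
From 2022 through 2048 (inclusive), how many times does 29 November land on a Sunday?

4

Day of week of November 29 in each year:
2022: Tue, 2023: Wed, 2024: Fri, 2025: Sat, 2026: Sun ✓, 2027: Mon, 2028: Wed, 2029: Thu, 2030: Fri, 2031: Sat, 2032: Mon, 2033: Tue, 2034: Wed, 2035: Thu, 2036: Sat, 2037: Sun ✓, 2038: Mon, 2039: Tue, 2040: Thu, 2041: Fri, 2042: Sat, 2043: Sun ✓, 2044: Tue, 2045: Wed, 2046: Thu, 2047: Fri, 2048: Sun ✓
Sundays: 2026, 2037, 2043, 2048.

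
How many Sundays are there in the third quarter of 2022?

2022-07-01 is a Friday.
The range spans 92 days (inclusive of both endpoints).
92 = 7 × 13 + 1, so there are 13 full weeks plus 1 extra day.
Each full week contributes one Sunday: 13 so far.
The 1 extra day is Friday — none qualify.
Total: 13 + 0 = 13.

13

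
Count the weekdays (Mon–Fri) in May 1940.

1 May 1940 is a Wednesday.
That's 31 days from start to end, counting both.
31 = 7 × 4 + 3, so there are 4 full weeks plus 3 extra days.
Each full week contributes 5 weekdays (Mon–Fri): 4 × 5 = 20.
The 3 extra days are Wednesday, Thursday, Friday — 3 of them qualify.
Total: 20 + 3 = 23.

23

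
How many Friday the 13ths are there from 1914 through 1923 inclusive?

Friday-the-13ths by year:
1914: Feb, Mar, Nov
1915: Aug
1916: Oct
1917: Apr, Jul
1918: Sep, Dec
1919: Jun
1920: Feb, Aug
1921: May
1922: Jan, Oct
1923: Apr, Jul

17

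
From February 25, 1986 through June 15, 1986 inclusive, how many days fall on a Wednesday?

16 Wednesdays

February 25, 1986 is a Tuesday.
The range spans 111 days (inclusive of both endpoints).
111 = 7 × 15 + 6, so there are 15 full weeks plus 6 extra days.
Each full week contributes one Wednesday: 15 so far.
The 6 extra days are Tuesday, Wednesday, Thursday, Friday, Saturday, Sunday — 1 of them qualifies.
Total: 15 + 1 = 16.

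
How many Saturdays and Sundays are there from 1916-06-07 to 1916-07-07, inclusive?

8

1916-06-07 is a Wednesday.
The range spans 31 days (inclusive of both endpoints).
31 = 7 × 4 + 3, so there are 4 full weeks plus 3 extra days.
Each full week contributes 2 weekend days (Sat, Sun): 4 × 2 = 8.
The 3 extra days are Wed, Thu, Fri — none qualify.
Total: 8 + 0 = 8.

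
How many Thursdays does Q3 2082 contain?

Jul 1, 2082 is a Wednesday.
That's 92 days from start to end, counting both.
92 = 7 × 13 + 1, so there are 13 full weeks plus 1 extra day.
Each full week contributes one Thursday: 13 so far.
The 1 extra day is Wednesday — none qualify.
Total: 13 + 0 = 13.

13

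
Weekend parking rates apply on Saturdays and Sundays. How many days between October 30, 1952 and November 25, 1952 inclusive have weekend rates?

October 30, 1952 is a Thursday.
That's 27 days from start to end, counting both.
27 = 7 × 3 + 6, so there are 3 full weeks plus 6 extra days.
Each full week contributes 2 weekend days (Sat, Sun): 3 × 2 = 6.
The 6 extra days are Thu, Fri, Sat, Sun, Mon, Tue — 2 of them qualify.
Total: 6 + 2 = 8.

8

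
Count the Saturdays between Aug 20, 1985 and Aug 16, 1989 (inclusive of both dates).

208 Saturdays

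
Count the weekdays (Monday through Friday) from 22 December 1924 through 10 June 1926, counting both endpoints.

22 December 1924 is a Monday.
From 22 December 1924 to 10 June 1926 is 536 days inclusive.
536 = 7 × 76 + 4, so there are 76 full weeks plus 4 extra days.
Each full week contributes 5 weekdays (Mon–Fri): 76 × 5 = 380.
The 4 extra days are Monday, Tuesday, Wednesday, Thursday — 4 of them qualify.
Total: 380 + 4 = 384.

384 weekdays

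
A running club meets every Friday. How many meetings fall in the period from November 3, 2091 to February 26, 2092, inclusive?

16 Fridays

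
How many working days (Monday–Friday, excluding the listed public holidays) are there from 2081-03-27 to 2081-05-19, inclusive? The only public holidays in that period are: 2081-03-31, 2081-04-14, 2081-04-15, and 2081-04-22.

2081-03-27 is a Thursday.
That's 54 days from start to end, counting both.
54 = 7 × 7 + 5, so there are 7 full weeks plus 5 extra days.
Each full week contributes 5 weekdays (Mon–Fri): 7 × 5 = 35.
The 5 extra days are Thu, Fri, Sat, Sun, Mon — 3 of them qualify.
Total: 35 + 3 = 38.
Holidays: 2081-03-31 (Mon); 2081-04-14 (Mon); 2081-04-15 (Tue); 2081-04-22 (Tue).
All 4 holidays fall on weekdays, so subtract 4.
Business days: 38 − 4 = 34.

34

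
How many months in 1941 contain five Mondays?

4

A month has five Mondays exactly when Monday falls within its first (length − 28) days.
Jan: 31 days, starts Wed → 5 of Wed, Thu, Fri
Feb: 28 days, starts Sat → 5 of (none)
Mar: 31 days, starts Sat → 5 of Sat, Sun, Mon ✓
Apr: 30 days, starts Tue → 5 of Tue, Wed
May: 31 days, starts Thu → 5 of Thu, Fri, Sat
Jun: 30 days, starts Sun → 5 of Sun, Mon ✓
Jul: 31 days, starts Tue → 5 of Tue, Wed, Thu
Aug: 31 days, starts Fri → 5 of Fri, Sat, Sun
Sep: 30 days, starts Mon → 5 of Mon, Tue ✓
Oct: 31 days, starts Wed → 5 of Wed, Thu, Fri
Nov: 30 days, starts Sat → 5 of Sat, Sun
Dec: 31 days, starts Mon → 5 of Mon, Tue, Wed ✓
Months with five Mondays: Mar, Jun, Sep, Dec.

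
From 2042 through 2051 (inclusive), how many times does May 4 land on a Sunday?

Day of week of May 4 in each year:
2042: Sun ✓, 2043: Mon, 2044: Wed, 2045: Thu, 2046: Fri, 2047: Sat, 2048: Mon, 2049: Tue, 2050: Wed, 2051: Thu
Sundays: 2042.

1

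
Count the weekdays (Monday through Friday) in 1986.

1986-01-01 is a Wednesday.
From 1986-01-01 to 1986-12-31 is 365 days inclusive.
365 = 7 × 52 + 1, so there are 52 full weeks plus 1 extra day.
Each full week contributes 5 weekdays (Mon–Fri): 52 × 5 = 260.
The 1 extra day is Wednesday — 1 of them qualifies.
Total: 260 + 1 = 261.

261 weekdays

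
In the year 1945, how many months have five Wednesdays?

A month has five Wednesdays exactly when Wednesday falls within its first (length − 28) days.
Jan: 31 days, starts Mon → 5 of Mon, Tue, Wed ✓
Feb: 28 days, starts Thu → 5 of (none)
Mar: 31 days, starts Thu → 5 of Thu, Fri, Sat
Apr: 30 days, starts Sun → 5 of Sun, Mon
May: 31 days, starts Tue → 5 of Tue, Wed, Thu ✓
Jun: 30 days, starts Fri → 5 of Fri, Sat
Jul: 31 days, starts Sun → 5 of Sun, Mon, Tue
Aug: 31 days, starts Wed → 5 of Wed, Thu, Fri ✓
Sep: 30 days, starts Sat → 5 of Sat, Sun
Oct: 31 days, starts Mon → 5 of Mon, Tue, Wed ✓
Nov: 30 days, starts Thu → 5 of Thu, Fri
Dec: 31 days, starts Sat → 5 of Sat, Sun, Mon
Months with five Wednesdays: Jan, May, Aug, Oct.

4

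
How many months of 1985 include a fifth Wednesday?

4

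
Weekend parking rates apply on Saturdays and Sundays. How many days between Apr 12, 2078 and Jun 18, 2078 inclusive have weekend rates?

19

Apr 12, 2078 is a Tuesday.
The range spans 68 days (inclusive of both endpoints).
68 = 7 × 9 + 5, so there are 9 full weeks plus 5 extra days.
Each full week contributes 2 weekend days (Sat, Sun): 9 × 2 = 18.
The 5 extra days are Tue, Wed, Thu, Fri, Sat — 1 of them qualifies.
Total: 18 + 1 = 19.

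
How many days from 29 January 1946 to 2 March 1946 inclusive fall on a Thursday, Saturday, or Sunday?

29 January 1946 is a Tuesday.
That's 33 days from start to end, counting both.
33 = 7 × 4 + 5, so there are 4 full weeks plus 5 extra days.
Each full week contributes 3 days from the set (Thu, Sat, Sun): 4 × 3 = 12.
The 5 extra days are Tuesday, Wednesday, Thursday, Friday, Saturday — 2 of them qualify.
Total: 12 + 2 = 14.

14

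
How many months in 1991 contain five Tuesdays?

A month has five Tuesdays exactly when Tuesday falls within its first (length − 28) days.
Jan: 31 days, starts Tue → 5 of Tue, Wed, Thu ✓
Feb: 28 days, starts Fri → 5 of (none)
Mar: 31 days, starts Fri → 5 of Fri, Sat, Sun
Apr: 30 days, starts Mon → 5 of Mon, Tue ✓
May: 31 days, starts Wed → 5 of Wed, Thu, Fri
Jun: 30 days, starts Sat → 5 of Sat, Sun
Jul: 31 days, starts Mon → 5 of Mon, Tue, Wed ✓
Aug: 31 days, starts Thu → 5 of Thu, Fri, Sat
Sep: 30 days, starts Sun → 5 of Sun, Mon
Oct: 31 days, starts Tue → 5 of Tue, Wed, Thu ✓
Nov: 30 days, starts Fri → 5 of Fri, Sat
Dec: 31 days, starts Sun → 5 of Sun, Mon, Tue ✓
Months with five Tuesdays: Jan, Apr, Jul, Oct, Dec.

5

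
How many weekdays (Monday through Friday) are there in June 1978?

1978-06-01 is a Thursday.
The range spans 30 days (inclusive of both endpoints).
30 = 7 × 4 + 2, so there are 4 full weeks plus 2 extra days.
Each full week contributes 5 weekdays (Mon–Fri): 4 × 5 = 20.
The 2 extra days are Thu, Fri — 2 of them qualify.
Total: 20 + 2 = 22.

22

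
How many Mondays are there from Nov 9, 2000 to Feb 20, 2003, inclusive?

Nov 9, 2000 is a Thursday.
That's 834 days from start to end, counting both.
834 = 7 × 119 + 1, so there are 119 full weeks plus 1 extra day.
Each full week contributes one Monday: 119 so far.
The 1 extra day is Thursday — none qualify.
Total: 119 + 0 = 119.

119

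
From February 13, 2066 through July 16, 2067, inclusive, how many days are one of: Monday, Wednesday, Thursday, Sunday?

February 13, 2066 is a Saturday.
From February 13, 2066 to July 16, 2067 is 519 days inclusive.
519 = 7 × 74 + 1, so there are 74 full weeks plus 1 extra day.
Each full week contributes 4 days from the set (Mon, Wed, Thu, Sun): 74 × 4 = 296.
The 1 extra day is Sat — none qualify.
Total: 296 + 0 = 296.

296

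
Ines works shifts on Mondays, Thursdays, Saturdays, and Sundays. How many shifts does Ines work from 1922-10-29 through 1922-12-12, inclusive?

26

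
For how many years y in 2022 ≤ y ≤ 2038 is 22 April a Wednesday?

Day of week of April 22 in each year:
2022: Fri, 2023: Sat, 2024: Mon, 2025: Tue, 2026: Wed ✓, 2027: Thu, 2028: Sat, 2029: Sun, 2030: Mon, 2031: Tue, 2032: Thu, 2033: Fri, 2034: Sat, 2035: Sun, 2036: Tue, 2037: Wed ✓, 2038: Thu
Wednesdays: 2026, 2037.

2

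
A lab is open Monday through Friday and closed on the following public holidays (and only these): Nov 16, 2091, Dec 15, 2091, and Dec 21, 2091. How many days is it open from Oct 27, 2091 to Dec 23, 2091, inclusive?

38 business days

Oct 27, 2091 is a Saturday.
The range spans 58 days (inclusive of both endpoints).
58 = 7 × 8 + 2, so there are 8 full weeks plus 2 extra days.
Each full week contributes 5 weekdays (Mon–Fri): 8 × 5 = 40.
The 2 extra days are Sat, Sun — none qualify.
Total: 40 + 0 = 40.
Holidays: Nov 16, 2091 (Fri); Dec 15, 2091 (Sat); Dec 21, 2091 (Fri).
2 of the 3 holidays fall on weekdays; the rest are weekends and were already excluded.
Business days: 40 − 2 = 38.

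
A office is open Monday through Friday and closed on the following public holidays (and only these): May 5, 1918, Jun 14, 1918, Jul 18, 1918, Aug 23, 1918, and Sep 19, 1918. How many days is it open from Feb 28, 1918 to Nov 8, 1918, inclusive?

178

Feb 28, 1918 is a Thursday.
That's 254 days from start to end, counting both.
254 = 7 × 36 + 2, so there are 36 full weeks plus 2 extra days.
Each full week contributes 5 weekdays (Mon–Fri): 36 × 5 = 180.
The 2 extra days are Thu, Fri — 2 of them qualify.
Total: 180 + 2 = 182.
Holidays: May 5, 1918 (Sun); Jun 14, 1918 (Fri); Jul 18, 1918 (Thu); Aug 23, 1918 (Fri); Sep 19, 1918 (Thu).
4 of the 5 holidays fall on weekdays; the rest are weekends and were already excluded.
Business days: 182 − 4 = 178.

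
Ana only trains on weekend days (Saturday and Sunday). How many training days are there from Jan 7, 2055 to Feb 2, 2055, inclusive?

8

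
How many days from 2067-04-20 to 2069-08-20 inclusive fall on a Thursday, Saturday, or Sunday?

366

2067-04-20 is a Wednesday.
The range spans 854 days (inclusive of both endpoints).
854 = 7 × 122, so the span is exactly 122 full weeks.
Each full week contributes 3 days from the set (Thu, Sat, Sun): 122 × 3 = 366.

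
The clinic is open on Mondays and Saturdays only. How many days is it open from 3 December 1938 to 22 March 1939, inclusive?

32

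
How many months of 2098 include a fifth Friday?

4

A month has five Fridays exactly when Friday falls within its first (length − 28) days.
Jan: 31 days, starts Wed → 5 of Wed, Thu, Fri ✓
Feb: 28 days, starts Sat → 5 of (none)
Mar: 31 days, starts Sat → 5 of Sat, Sun, Mon
Apr: 30 days, starts Tue → 5 of Tue, Wed
May: 31 days, starts Thu → 5 of Thu, Fri, Sat ✓
Jun: 30 days, starts Sun → 5 of Sun, Mon
Jul: 31 days, starts Tue → 5 of Tue, Wed, Thu
Aug: 31 days, starts Fri → 5 of Fri, Sat, Sun ✓
Sep: 30 days, starts Mon → 5 of Mon, Tue
Oct: 31 days, starts Wed → 5 of Wed, Thu, Fri ✓
Nov: 30 days, starts Sat → 5 of Sat, Sun
Dec: 31 days, starts Mon → 5 of Mon, Tue, Wed
Months with five Fridays: Jan, May, Aug, Oct.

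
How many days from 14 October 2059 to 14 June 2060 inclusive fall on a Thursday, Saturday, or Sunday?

105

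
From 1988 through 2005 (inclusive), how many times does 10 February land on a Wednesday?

Day of week of February 10 in each year:
1988: Wed ✓, 1989: Fri, 1990: Sat, 1991: Sun, 1992: Mon, 1993: Wed ✓, 1994: Thu, 1995: Fri, 1996: Sat, 1997: Mon, 1998: Tue, 1999: Wed ✓, 2000: Thu, 2001: Sat, 2002: Sun, 2003: Mon, 2004: Tue, 2005: Thu
Wednesdays: 1988, 1993, 1999.

3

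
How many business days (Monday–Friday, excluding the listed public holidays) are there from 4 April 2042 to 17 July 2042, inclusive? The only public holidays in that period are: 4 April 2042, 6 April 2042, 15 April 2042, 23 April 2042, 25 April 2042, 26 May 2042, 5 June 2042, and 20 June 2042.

68 business days

4 April 2042 is a Friday.
That's 105 days from start to end, counting both.
105 = 7 × 15, so the span is exactly 15 full weeks.
Each full week contributes 5 weekdays (Mon–Fri): 15 × 5 = 75.
Total: 75.
Holidays: 4 April 2042 (Fri); 6 April 2042 (Sun); 15 April 2042 (Tue); 23 April 2042 (Wed); 25 April 2042 (Fri); 26 May 2042 (Mon); 5 June 2042 (Thu); 20 June 2042 (Fri).
7 of the 8 holidays fall on weekdays; the rest are weekends and were already excluded.
Business days: 75 − 7 = 68.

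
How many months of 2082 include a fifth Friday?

A month has five Fridays exactly when Friday falls within its first (length − 28) days.
Jan: 31 days, starts Thu → 5 of Thu, Fri, Sat ✓
Feb: 28 days, starts Sun → 5 of (none)
Mar: 31 days, starts Sun → 5 of Sun, Mon, Tue
Apr: 30 days, starts Wed → 5 of Wed, Thu
May: 31 days, starts Fri → 5 of Fri, Sat, Sun ✓
Jun: 30 days, starts Mon → 5 of Mon, Tue
Jul: 31 days, starts Wed → 5 of Wed, Thu, Fri ✓
Aug: 31 days, starts Sat → 5 of Sat, Sun, Mon
Sep: 30 days, starts Tue → 5 of Tue, Wed
Oct: 31 days, starts Thu → 5 of Thu, Fri, Sat ✓
Nov: 30 days, starts Sun → 5 of Sun, Mon
Dec: 31 days, starts Tue → 5 of Tue, Wed, Thu
Months with five Fridays: Jan, May, Jul, Oct.

4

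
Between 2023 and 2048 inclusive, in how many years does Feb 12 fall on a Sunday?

4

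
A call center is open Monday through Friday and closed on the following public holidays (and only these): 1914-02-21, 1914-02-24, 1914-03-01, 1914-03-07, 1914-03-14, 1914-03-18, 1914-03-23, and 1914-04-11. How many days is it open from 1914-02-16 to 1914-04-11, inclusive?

1914-02-16 is a Monday.
The range spans 55 days (inclusive of both endpoints).
55 = 7 × 7 + 6, so there are 7 full weeks plus 6 extra days.
Each full week contributes 5 weekdays (Mon–Fri): 7 × 5 = 35.
The 6 extra days are Mon, Tue, Wed, Thu, Fri, Sat — 5 of them qualify.
Total: 35 + 5 = 40.
Holidays: 1914-02-21 (Sat); 1914-02-24 (Tue); 1914-03-01 (Sun); 1914-03-07 (Sat); 1914-03-14 (Sat); 1914-03-18 (Wed); 1914-03-23 (Mon); 1914-04-11 (Sat).
3 of the 8 holidays fall on weekdays; the rest are weekends and were already excluded.
Business days: 40 − 3 = 37.

37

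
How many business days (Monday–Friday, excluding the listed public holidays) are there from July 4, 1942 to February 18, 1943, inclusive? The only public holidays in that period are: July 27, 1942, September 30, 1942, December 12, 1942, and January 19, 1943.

161 business days

July 4, 1942 is a Saturday.
From July 4, 1942 to February 18, 1943 is 230 days inclusive.
230 = 7 × 32 + 6, so there are 32 full weeks plus 6 extra days.
Each full week contributes 5 weekdays (Mon–Fri): 32 × 5 = 160.
The 6 extra days are Saturday, Sunday, Monday, Tuesday, Wednesday, Thursday — 4 of them qualify.
Total: 160 + 4 = 164.
Holidays: July 27, 1942 (Mon); September 30, 1942 (Wed); December 12, 1942 (Sat); January 19, 1943 (Tue).
3 of the 4 holidays fall on weekdays; the rest are weekends and were already excluded.
Business days: 164 − 3 = 161.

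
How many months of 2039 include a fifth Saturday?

A month has five Saturdays exactly when Saturday falls within its first (length − 28) days.
Jan: 31 days, starts Sat → 5 of Sat, Sun, Mon ✓
Feb: 28 days, starts Tue → 5 of (none)
Mar: 31 days, starts Tue → 5 of Tue, Wed, Thu
Apr: 30 days, starts Fri → 5 of Fri, Sat ✓
May: 31 days, starts Sun → 5 of Sun, Mon, Tue
Jun: 30 days, starts Wed → 5 of Wed, Thu
Jul: 31 days, starts Fri → 5 of Fri, Sat, Sun ✓
Aug: 31 days, starts Mon → 5 of Mon, Tue, Wed
Sep: 30 days, starts Thu → 5 of Thu, Fri
Oct: 31 days, starts Sat → 5 of Sat, Sun, Mon ✓
Nov: 30 days, starts Tue → 5 of Tue, Wed
Dec: 31 days, starts Thu → 5 of Thu, Fri, Sat ✓
Months with five Saturdays: Jan, Apr, Jul, Oct, Dec.

5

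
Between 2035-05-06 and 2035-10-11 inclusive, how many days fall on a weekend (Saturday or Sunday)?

45

2035-05-06 is a Sunday.
That's 159 days from start to end, counting both.
159 = 7 × 22 + 5, so there are 22 full weeks plus 5 extra days.
Each full week contributes 2 weekend days (Sat, Sun): 22 × 2 = 44.
The 5 extra days are Sun, Mon, Tue, Wed, Thu — 1 of them qualifies.
Total: 44 + 1 = 45.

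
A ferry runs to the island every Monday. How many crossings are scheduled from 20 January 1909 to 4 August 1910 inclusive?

80 Mondays

20 January 1909 is a Wednesday.
From 20 January 1909 to 4 August 1910 is 562 days inclusive.
562 = 7 × 80 + 2, so there are 80 full weeks plus 2 extra days.
Each full week contributes one Monday: 80 so far.
The 2 extra days are Wednesday, Thursday — none qualify.
Total: 80 + 0 = 80.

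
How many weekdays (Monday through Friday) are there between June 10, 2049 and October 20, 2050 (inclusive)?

356

June 10, 2049 is a Thursday.
That's 498 days from start to end, counting both.
498 = 7 × 71 + 1, so there are 71 full weeks plus 1 extra day.
Each full week contributes 5 weekdays (Mon–Fri): 71 × 5 = 355.
The 1 extra day is Thursday — 1 of them qualifies.
Total: 355 + 1 = 356.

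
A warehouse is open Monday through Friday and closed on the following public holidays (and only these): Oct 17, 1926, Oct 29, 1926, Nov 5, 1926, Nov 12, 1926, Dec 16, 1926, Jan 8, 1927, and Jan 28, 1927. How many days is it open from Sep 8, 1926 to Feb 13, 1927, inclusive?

Sep 8, 1926 is a Wednesday.
From Sep 8, 1926 to Feb 13, 1927 is 159 days inclusive.
159 = 7 × 22 + 5, so there are 22 full weeks plus 5 extra days.
Each full week contributes 5 weekdays (Mon–Fri): 22 × 5 = 110.
The 5 extra days are Wed, Thu, Fri, Sat, Sun — 3 of them qualify.
Total: 110 + 3 = 113.
Holidays: Oct 17, 1926 (Sun); Oct 29, 1926 (Fri); Nov 5, 1926 (Fri); Nov 12, 1926 (Fri); Dec 16, 1926 (Thu); Jan 8, 1927 (Sat); Jan 28, 1927 (Fri).
5 of the 7 holidays fall on weekdays; the rest are weekends and were already excluded.
Business days: 113 − 5 = 108.

108 business days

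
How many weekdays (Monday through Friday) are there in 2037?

2037-01-01 is a Thursday.
That's 365 days from start to end, counting both.
365 = 7 × 52 + 1, so there are 52 full weeks plus 1 extra day.
Each full week contributes 5 weekdays (Mon–Fri): 52 × 5 = 260.
The 1 extra day is Thu — 1 of them qualifies.
Total: 260 + 1 = 261.

261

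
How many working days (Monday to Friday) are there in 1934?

Jan 1, 1934 is a Monday.
That's 365 days from start to end, counting both.
365 = 7 × 52 + 1, so there are 52 full weeks plus 1 extra day.
Each full week contributes 5 weekdays (Mon–Fri): 52 × 5 = 260.
The 1 extra day is Monday — 1 of them qualifies.
Total: 260 + 1 = 261.

261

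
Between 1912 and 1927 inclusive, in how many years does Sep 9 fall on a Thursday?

Day of week of September 9 in each year:
1912: Mon, 1913: Tue, 1914: Wed, 1915: Thu ✓, 1916: Sat, 1917: Sun, 1918: Mon, 1919: Tue, 1920: Thu ✓, 1921: Fri, 1922: Sat, 1923: Sun, 1924: Tue, 1925: Wed, 1926: Thu ✓, 1927: Fri
Thursdays: 1915, 1920, 1926.

3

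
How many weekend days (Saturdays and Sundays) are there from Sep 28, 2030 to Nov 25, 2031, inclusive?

122

Sep 28, 2030 is a Saturday.
From Sep 28, 2030 to Nov 25, 2031 is 424 days inclusive.
424 = 7 × 60 + 4, so there are 60 full weeks plus 4 extra days.
Each full week contributes 2 weekend days (Sat, Sun): 60 × 2 = 120.
The 4 extra days are Saturday, Sunday, Monday, Tuesday — 2 of them qualify.
Total: 120 + 2 = 122.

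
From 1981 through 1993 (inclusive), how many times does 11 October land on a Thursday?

2

Day of week of October 11 in each year:
1981: Sun, 1982: Mon, 1983: Tue, 1984: Thu ✓, 1985: Fri, 1986: Sat, 1987: Sun, 1988: Tue, 1989: Wed, 1990: Thu ✓, 1991: Fri, 1992: Sun, 1993: Mon
Thursdays: 1984, 1990.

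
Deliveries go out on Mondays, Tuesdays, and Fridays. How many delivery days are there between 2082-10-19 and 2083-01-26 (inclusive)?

44

2082-10-19 is a Monday.
From 2082-10-19 to 2083-01-26 is 100 days inclusive.
100 = 7 × 14 + 2, so there are 14 full weeks plus 2 extra days.
Each full week contributes 3 days from the set (Mon, Tue, Fri): 14 × 3 = 42.
The 2 extra days are Mon, Tue — 2 of them qualify.
Total: 42 + 2 = 44.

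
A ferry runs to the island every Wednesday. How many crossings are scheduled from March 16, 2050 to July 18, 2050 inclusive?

March 16, 2050 is a Wednesday.
From March 16, 2050 to July 18, 2050 is 125 days inclusive.
125 = 7 × 17 + 6, so there are 17 full weeks plus 6 extra days.
Each full week contributes one Wednesday: 17 so far.
The 6 extra days are Wednesday, Thursday, Friday, Saturday, Sunday, Monday — 1 of them qualifies.
Total: 17 + 1 = 18.

18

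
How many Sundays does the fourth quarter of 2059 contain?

1 October 2059 is a Wednesday.
That's 92 days from start to end, counting both.
92 = 7 × 13 + 1, so there are 13 full weeks plus 1 extra day.
Each full week contributes one Sunday: 13 so far.
The 1 extra day is Wed — none qualify.
Total: 13 + 0 = 13.

13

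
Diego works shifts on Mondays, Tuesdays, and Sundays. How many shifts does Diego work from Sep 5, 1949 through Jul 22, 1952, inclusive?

Sep 5, 1949 is a Monday.
The range spans 1052 days (inclusive of both endpoints).
1052 = 7 × 150 + 2, so there are 150 full weeks plus 2 extra days.
Each full week contributes 3 days from the set (Mon, Tue, Sun): 150 × 3 = 450.
The 2 extra days are Mon, Tue — 2 of them qualify.
Total: 450 + 2 = 452.

452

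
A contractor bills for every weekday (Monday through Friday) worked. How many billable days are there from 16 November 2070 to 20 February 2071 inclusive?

70

16 November 2070 is a Sunday.
The range spans 97 days (inclusive of both endpoints).
97 = 7 × 13 + 6, so there are 13 full weeks plus 6 extra days.
Each full week contributes 5 weekdays (Mon–Fri): 13 × 5 = 65.
The 6 extra days are Sunday, Monday, Tuesday, Wednesday, Thursday, Friday — 5 of them qualify.
Total: 65 + 5 = 70.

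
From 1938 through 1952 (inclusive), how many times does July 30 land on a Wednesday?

3

Day of week of July 30 in each year:
1938: Sat, 1939: Sun, 1940: Tue, 1941: Wed ✓, 1942: Thu, 1943: Fri, 1944: Sun, 1945: Mon, 1946: Tue, 1947: Wed ✓, 1948: Fri, 1949: Sat, 1950: Sun, 1951: Mon, 1952: Wed ✓
Wednesdays: 1941, 1947, 1952.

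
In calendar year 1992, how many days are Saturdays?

52

Jan 1, 1992 is a Wednesday.
The range spans 366 days (inclusive of both endpoints).
366 = 7 × 52 + 2, so there are 52 full weeks plus 2 extra days.
Each full week contributes one Saturday: 52 so far.
The 2 extra days are Wednesday, Thursday — none qualify.
Total: 52 + 0 = 52.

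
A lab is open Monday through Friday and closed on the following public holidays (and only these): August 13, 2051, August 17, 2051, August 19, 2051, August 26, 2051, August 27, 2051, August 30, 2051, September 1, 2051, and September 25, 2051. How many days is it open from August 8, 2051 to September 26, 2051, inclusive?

August 8, 2051 is a Tuesday.
The range spans 50 days (inclusive of both endpoints).
50 = 7 × 7 + 1, so there are 7 full weeks plus 1 extra day.
Each full week contributes 5 weekdays (Mon–Fri): 7 × 5 = 35.
The 1 extra day is Tuesday — 1 of them qualifies.
Total: 35 + 1 = 36.
Holidays: August 13, 2051 (Sun); August 17, 2051 (Thu); August 19, 2051 (Sat); August 26, 2051 (Sat); August 27, 2051 (Sun); August 30, 2051 (Wed); September 1, 2051 (Fri); September 25, 2051 (Mon).
4 of the 8 holidays fall on weekdays; the rest are weekends and were already excluded.
Business days: 36 − 4 = 32.

32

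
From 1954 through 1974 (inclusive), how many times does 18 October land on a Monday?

3

Day of week of October 18 in each year:
1954: Mon ✓, 1955: Tue, 1956: Thu, 1957: Fri, 1958: Sat, 1959: Sun, 1960: Tue, 1961: Wed, 1962: Thu, 1963: Fri, 1964: Sun, 1965: Mon ✓, 1966: Tue, 1967: Wed, 1968: Fri, 1969: Sat, 1970: Sun, 1971: Mon ✓, 1972: Wed, 1973: Thu, 1974: Fri
Mondays: 1954, 1965, 1971.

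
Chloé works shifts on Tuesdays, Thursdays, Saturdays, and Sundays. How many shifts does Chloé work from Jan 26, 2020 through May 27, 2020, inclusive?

70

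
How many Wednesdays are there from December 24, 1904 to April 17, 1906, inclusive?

December 24, 1904 is a Saturday.
The range spans 480 days (inclusive of both endpoints).
480 = 7 × 68 + 4, so there are 68 full weeks plus 4 extra days.
Each full week contributes one Wednesday: 68 so far.
The 4 extra days are Saturday, Sunday, Monday, Tuesday — none qualify.
Total: 68 + 0 = 68.

68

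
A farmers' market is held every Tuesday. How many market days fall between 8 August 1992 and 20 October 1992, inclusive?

11

8 August 1992 is a Saturday.
That's 74 days from start to end, counting both.
74 = 7 × 10 + 4, so there are 10 full weeks plus 4 extra days.
Each full week contributes one Tuesday: 10 so far.
The 4 extra days are Saturday, Sunday, Monday, Tuesday — 1 of them qualifies.
Total: 10 + 1 = 11.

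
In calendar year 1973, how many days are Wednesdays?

January 1, 1973 is a Monday.
That's 365 days from start to end, counting both.
365 = 7 × 52 + 1, so there are 52 full weeks plus 1 extra day.
Each full week contributes one Wednesday: 52 so far.
The 1 extra day is Mon — none qualify.
Total: 52 + 0 = 52.

52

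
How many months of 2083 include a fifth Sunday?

4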